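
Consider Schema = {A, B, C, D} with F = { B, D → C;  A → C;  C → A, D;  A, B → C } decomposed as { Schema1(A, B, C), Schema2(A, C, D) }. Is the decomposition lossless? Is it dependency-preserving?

Lossless test: (A, C)⁺ = {A, C, D}, which contains all of one fragment — lossless.
Dependency preservation: the restricted closure of {B, D} across the fragments never reaches {C}, so B, D → C cannot be enforced without a join — not preserved.

lossless but not dependency-preserving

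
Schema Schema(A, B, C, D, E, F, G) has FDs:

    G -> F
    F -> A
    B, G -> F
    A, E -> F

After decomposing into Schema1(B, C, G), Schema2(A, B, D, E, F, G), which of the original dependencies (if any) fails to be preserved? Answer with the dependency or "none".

none

G → F lies within Schema2.
F → A lies within Schema2.
B, G → F lies within Schema2.
A, E → F lies within Schema2.
Every dependency is enforceable on the fragments, so the decomposition is dependency-preserving.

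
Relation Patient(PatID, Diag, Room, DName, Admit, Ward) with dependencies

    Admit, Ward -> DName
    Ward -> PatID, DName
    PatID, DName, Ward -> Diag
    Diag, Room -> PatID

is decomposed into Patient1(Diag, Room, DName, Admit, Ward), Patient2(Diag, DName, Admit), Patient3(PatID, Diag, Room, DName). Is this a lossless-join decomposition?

Yes

Chase test. Columns are PatID, Diag, Room, DName, Admit, Ward; row i has aⱼ where attribute j ∈ Patienti, else bᵢⱼ.
Initial tableau (one row per fragment):
  row 1: b11 a2 a3 a4 a5 a6
  row 2: b21 a2 b23 a4 a5 b26
  row 3: a1 a2 a3 a4 b35 b36
Rows 1 and 3 agree on Diag, Room; apply Diag, Room→PatID and equate their PatID entries.
Row 1 is now all distinguished symbols — the join is lossless.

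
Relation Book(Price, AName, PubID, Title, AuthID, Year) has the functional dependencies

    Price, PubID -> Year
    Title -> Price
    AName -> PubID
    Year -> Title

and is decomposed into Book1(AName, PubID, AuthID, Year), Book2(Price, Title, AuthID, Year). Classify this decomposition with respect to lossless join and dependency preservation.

lossless but not dependency-preserving

Lossless test: (AuthID, Year)⁺ = {Price, Title, AuthID, Year}, which contains all of one fragment — lossless.
Dependency preservation: the restricted closure of {Price, PubID} across the fragments never reaches {Year}, so Price, PubID → Year cannot be enforced without a join — not preserved.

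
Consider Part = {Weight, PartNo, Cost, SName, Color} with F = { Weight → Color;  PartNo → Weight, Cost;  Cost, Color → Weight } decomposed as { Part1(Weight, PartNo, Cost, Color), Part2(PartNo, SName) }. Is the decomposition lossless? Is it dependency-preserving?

Lossless test: (PartNo)⁺ = {Weight, PartNo, Cost, Color}, which contains all of one fragment — lossless.
Dependency preservation: every FD's attributes lie within a single fragment, so each can be enforced locally — preserved.

lossless and dependency-preserving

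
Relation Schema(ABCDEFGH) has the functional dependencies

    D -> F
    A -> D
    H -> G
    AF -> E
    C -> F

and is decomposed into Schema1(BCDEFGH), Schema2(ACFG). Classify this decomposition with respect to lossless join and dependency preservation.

Lossless test: (CFG)⁺ = {CFG}, which is a superkey of neither fragment — lossy.
Dependency preservation: the restricted closure of {A} across the fragments never reaches {D}, so A → D cannot be enforced without a join — not preserved.

lossy and not dependency-preserving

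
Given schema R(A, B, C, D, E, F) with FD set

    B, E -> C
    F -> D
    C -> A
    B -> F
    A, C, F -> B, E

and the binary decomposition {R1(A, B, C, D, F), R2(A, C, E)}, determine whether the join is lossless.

No

Common attributes: R1 ∩ R2 = {A, C}.
No dependency enlarges {A, C}, so (A, C)⁺ = {A, C}.
The closure contains neither all of R1 = {A, B, C, D, F} nor all of R2 = {A, C, E}, so the common attributes are not a superkey of either fragment. The join is lossy.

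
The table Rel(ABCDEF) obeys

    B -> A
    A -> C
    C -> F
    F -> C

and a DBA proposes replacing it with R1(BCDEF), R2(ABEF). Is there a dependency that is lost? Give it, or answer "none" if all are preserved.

none

B → A lies within R2.
A → C: restricted closure across fragments reaches C.
C → F lies within R1.
F → C lies within R1.
Every dependency is enforceable on the fragments, so the decomposition is dependency-preserving.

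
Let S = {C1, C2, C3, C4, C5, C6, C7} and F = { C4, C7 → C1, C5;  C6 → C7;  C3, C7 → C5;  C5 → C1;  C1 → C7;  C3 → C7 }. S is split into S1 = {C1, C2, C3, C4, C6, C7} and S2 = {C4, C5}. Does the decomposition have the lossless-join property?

Common attributes: S1 ∩ S2 = {C4}.
No dependency enlarges {C4}, so (C4)⁺ = {C4}.
The closure contains neither all of S1 = {C1, C2, C3, C4, C6, C7} nor all of S2 = {C4, C5}, so the common attributes are not a superkey of either fragment. The join is lossy.

No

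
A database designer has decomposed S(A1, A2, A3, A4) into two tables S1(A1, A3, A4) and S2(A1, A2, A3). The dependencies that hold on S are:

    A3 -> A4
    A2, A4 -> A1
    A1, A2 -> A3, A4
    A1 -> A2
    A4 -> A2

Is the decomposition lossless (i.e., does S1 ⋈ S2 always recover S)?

Yes

Common attributes: S1 ∩ S2 = {A1, A3}.
Closure of {A1, A3}: A3 → A4 applies, adding A4; A1 → A2 applies, adding A2. So (A1, A3)⁺ = {A1, A2, A3, A4}.
This closure contains every attribute of S1, so S1 ∩ S2 → S1. The join is lossless.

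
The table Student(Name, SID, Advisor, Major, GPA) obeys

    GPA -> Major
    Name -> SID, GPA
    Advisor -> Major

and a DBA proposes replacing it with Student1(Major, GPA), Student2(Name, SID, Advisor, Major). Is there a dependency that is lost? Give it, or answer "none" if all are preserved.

Check Name → SID, GPA: no single fragment contains all of {Name, SID, GPA}, and the restricted closure of {Name} across the fragments never reaches {SID, GPA}.
GPA → Major is preserved.
Advisor → Major is preserved.

Name -> SID, GPA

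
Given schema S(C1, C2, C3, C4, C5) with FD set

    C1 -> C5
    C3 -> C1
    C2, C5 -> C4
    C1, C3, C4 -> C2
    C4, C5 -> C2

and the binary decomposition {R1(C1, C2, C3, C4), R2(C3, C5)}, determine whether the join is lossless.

Yes

Common attributes: R1 ∩ R2 = {C3}.
Closure of {C3}: C3 → C1 applies, adding C1; C1 → C5 applies, adding C5. So (C3)⁺ = {C1, C3, C5}.
This closure contains every attribute of R2, so R1 ∩ R2 → R2. The join is lossless.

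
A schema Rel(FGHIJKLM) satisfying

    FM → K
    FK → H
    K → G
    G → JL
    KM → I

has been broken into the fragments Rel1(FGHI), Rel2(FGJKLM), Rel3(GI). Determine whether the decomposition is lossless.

Chase test. Columns are FGHIJKLM; row i has aⱼ where attribute j ∈ Reli, else bᵢⱼ.
Initial tableau (one row per fragment):
  row 1: a1 a2 a3 a4 b15 b16 b17 b18
  row 2: a1 a2 b23 b24 a5 a6 a7 a8
  row 3: b31 a2 b33 a4 b35 b36 b37 b38
Rows 1 and 2 agree on G; apply G→JL and equate their JL entries.
Rows 1 and 3 agree on G; apply G→JL and equate their JL entries.
No row becomes fully distinguished — the join is lossy.

No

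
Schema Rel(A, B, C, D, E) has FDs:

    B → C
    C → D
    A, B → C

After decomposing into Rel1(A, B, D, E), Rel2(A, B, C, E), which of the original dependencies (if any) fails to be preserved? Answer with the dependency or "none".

C → D

Check C → D: no single fragment contains all of {C, D}, and the restricted closure of {C} across the fragments never reaches {D}.
B → C is preserved.
A, B → C is preserved.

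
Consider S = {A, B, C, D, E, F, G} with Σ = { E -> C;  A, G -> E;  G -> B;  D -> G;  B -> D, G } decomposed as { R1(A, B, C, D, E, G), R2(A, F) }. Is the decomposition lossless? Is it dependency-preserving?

lossy but dependency-preserving

Lossless test: (A)⁺ = {A}, which is a superkey of neither fragment — lossy.
Dependency preservation: every FD's attributes lie within a single fragment, so each can be enforced locally — preserved.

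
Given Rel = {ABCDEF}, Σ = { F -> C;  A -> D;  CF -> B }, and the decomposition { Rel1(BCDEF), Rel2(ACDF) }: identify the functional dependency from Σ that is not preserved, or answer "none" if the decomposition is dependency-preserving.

none

F → C lies within Rel1.
A → D lies within Rel2.
CF → B lies within Rel1.
Every dependency is enforceable on the fragments, so the decomposition is dependency-preserving.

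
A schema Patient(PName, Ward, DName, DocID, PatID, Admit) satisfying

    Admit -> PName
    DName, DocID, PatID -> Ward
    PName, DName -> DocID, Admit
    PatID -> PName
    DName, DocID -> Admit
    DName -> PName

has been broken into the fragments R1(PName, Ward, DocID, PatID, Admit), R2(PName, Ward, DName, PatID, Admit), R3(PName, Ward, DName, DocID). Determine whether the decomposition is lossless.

Chase test. Columns are PName, Ward, DName, DocID, PatID, Admit; row i has aⱼ where attribute j ∈ Ri, else bᵢⱼ.
Initial tableau (one row per fragment):
  row 1: a1 a2 b13 a4 a5 a6
  row 2: a1 a2 a3 b24 a5 a6
  row 3: a1 a2 a3 a4 b35 b36
Rows 2 and 3 agree on PName, DName; apply PName, DName→DocID, Admit and equate their DocID, Admit entries.
Row 2 is now all distinguished symbols — the join is lossless.

Yes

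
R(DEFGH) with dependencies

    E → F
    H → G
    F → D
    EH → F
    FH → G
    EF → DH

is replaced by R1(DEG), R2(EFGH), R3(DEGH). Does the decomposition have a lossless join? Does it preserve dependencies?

Lossless test (chase): Rows 1 and 2 agree on E; apply E→F and equate their F entries. Rows 1 and 3 agree on E; apply E→F and equate their F entries. Rows 1 and 2 agree on F; apply F→D and equate their D entries. Rows 1 and 2 agree on EF; apply EF→DH and equate their DH entries. Row 1 is now all distinguished symbols — the join is lossless.
Dependency preservation: the restricted closure of {F} across the fragments never reaches {D}, so F → D cannot be enforced without a join — not preserved.

lossless but not dependency-preserving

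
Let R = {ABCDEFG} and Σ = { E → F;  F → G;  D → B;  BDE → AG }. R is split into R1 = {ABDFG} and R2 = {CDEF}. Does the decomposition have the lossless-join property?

No

Common attributes: R1 ∩ R2 = {DF}.
Closure of {DF}: F → G applies, adding G; D → B applies, adding B. So (DF)⁺ = {BDFG}.
The closure contains neither all of R1 = {ABDFG} nor all of R2 = {CDEF}, so the common attributes are not a superkey of either fragment. The join is lossy.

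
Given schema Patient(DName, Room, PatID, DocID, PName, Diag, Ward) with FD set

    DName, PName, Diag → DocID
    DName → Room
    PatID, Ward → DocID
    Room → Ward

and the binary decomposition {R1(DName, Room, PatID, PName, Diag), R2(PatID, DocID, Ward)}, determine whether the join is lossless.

Common attributes: R1 ∩ R2 = {PatID}.
No dependency enlarges {PatID}, so (PatID)⁺ = {PatID}.
The closure contains neither all of R1 = {DName, Room, PatID, PName, Diag} nor all of R2 = {PatID, DocID, Ward}, so the common attributes are not a superkey of either fragment. The join is lossy.

No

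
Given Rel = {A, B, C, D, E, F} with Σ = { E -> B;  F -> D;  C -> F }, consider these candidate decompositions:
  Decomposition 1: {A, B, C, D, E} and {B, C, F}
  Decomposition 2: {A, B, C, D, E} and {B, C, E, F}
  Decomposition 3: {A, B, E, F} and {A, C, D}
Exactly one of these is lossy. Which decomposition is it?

Decomposition 3

Decomposition 1: common = {B, C}, closure = {B, C, D, F} → lossless.
Decomposition 2: common = {B, C, E}, closure = {B, C, D, E, F} → lossless.
Decomposition 3: common = {A}, closure = {A} → lossy.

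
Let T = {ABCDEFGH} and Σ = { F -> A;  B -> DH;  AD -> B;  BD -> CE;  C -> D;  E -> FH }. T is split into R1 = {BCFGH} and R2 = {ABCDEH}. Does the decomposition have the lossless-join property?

Yes

Common attributes: R1 ∩ R2 = {BCH}.
Closure of {BCH}: B → DH applies, adding D; BD → CE applies, adding E; E → FH applies, adding F; F → A applies, adding A. So (BCH)⁺ = {ABCDEFH}.
This closure contains every attribute of R2, so R1 ∩ R2 → R2. The join is lossless.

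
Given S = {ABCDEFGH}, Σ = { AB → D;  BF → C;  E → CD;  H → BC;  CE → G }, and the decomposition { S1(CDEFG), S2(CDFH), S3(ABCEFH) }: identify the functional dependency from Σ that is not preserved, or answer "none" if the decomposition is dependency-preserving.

Check AB → D: no single fragment contains all of {ABD}, and the restricted closure of {AB} across the fragments never reaches {D}.
BF → C is preserved.
E → CD is preserved.
H → BC is preserved.
CE → G is preserved.

AB → D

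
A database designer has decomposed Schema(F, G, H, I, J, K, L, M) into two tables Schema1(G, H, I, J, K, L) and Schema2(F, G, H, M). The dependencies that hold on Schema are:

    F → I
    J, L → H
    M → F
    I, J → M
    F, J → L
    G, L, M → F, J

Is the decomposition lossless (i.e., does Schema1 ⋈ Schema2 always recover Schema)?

Common attributes: Schema1 ∩ Schema2 = {G, H}.
No dependency enlarges {G, H}, so (G, H)⁺ = {G, H}.
The closure contains neither all of Schema1 = {G, H, I, J, K, L} nor all of Schema2 = {F, G, H, M}, so the common attributes are not a superkey of either fragment. The join is lossy.

No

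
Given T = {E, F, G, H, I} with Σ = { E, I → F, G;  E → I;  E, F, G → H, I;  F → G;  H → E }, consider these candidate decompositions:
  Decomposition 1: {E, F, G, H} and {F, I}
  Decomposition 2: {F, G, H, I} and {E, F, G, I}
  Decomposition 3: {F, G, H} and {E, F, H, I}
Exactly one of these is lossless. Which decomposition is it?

Decomposition 3

Decomposition 1: common = {F}, closure = {F, G} → lossy.
Decomposition 2: common = {F, G, I}, closure = {F, G, I} → lossy.
Decomposition 3: common = {F, H}, closure = {E, F, G, H, I} → lossless.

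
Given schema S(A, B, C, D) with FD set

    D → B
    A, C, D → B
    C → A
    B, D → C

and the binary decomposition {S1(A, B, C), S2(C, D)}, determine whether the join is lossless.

Common attributes: S1 ∩ S2 = {C}.
Closure of {C}: C → A applies, adding A. So (C)⁺ = {A, C}.
The closure contains neither all of S1 = {A, B, C} nor all of S2 = {C, D}, so the common attributes are not a superkey of either fragment. The join is lossy.

No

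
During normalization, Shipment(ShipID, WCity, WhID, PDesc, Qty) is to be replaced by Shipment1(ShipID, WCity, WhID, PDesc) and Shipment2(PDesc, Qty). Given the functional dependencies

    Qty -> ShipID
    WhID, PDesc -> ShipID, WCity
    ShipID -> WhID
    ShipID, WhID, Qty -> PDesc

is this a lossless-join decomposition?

No

Common attributes: Shipment1 ∩ Shipment2 = {PDesc}.
No dependency enlarges {PDesc}, so (PDesc)⁺ = {PDesc}.
The closure contains neither all of Shipment1 = {ShipID, WCity, WhID, PDesc} nor all of Shipment2 = {PDesc, Qty}, so the common attributes are not a superkey of either fragment. The join is lossy.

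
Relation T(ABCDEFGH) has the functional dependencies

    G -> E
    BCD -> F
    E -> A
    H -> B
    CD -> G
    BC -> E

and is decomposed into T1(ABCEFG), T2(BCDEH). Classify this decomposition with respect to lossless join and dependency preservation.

Lossless test: (BCE)⁺ = {ABCE}, which is a superkey of neither fragment — lossy.
Dependency preservation: the restricted closure of {BCD} across the fragments never reaches {F}, so BCD → F cannot be enforced without a join — not preserved.

lossy and not dependency-preserving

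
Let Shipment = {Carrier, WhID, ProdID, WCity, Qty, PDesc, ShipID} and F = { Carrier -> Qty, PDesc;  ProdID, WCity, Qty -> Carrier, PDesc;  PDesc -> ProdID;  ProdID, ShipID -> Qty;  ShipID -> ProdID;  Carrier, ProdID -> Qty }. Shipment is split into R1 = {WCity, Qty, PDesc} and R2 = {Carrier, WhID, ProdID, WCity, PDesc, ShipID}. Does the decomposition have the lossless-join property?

No

Common attributes: R1 ∩ R2 = {WCity, PDesc}.
Closure of {WCity, PDesc}: PDesc → ProdID applies, adding ProdID. So (WCity, PDesc)⁺ = {ProdID, WCity, PDesc}.
The closure contains neither all of R1 = {WCity, Qty, PDesc} nor all of R2 = {Carrier, WhID, ProdID, WCity, PDesc, ShipID}, so the common attributes are not a superkey of either fragment. The join is lossy.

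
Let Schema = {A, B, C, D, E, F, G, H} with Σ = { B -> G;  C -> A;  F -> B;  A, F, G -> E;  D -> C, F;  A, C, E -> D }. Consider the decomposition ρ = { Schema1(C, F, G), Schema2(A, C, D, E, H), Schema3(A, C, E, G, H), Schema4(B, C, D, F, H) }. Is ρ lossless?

Yes

Chase test. Columns are A, B, C, D, E, F, G, H; row i has aⱼ where attribute j ∈ Schemai, else bᵢⱼ.
Initial tableau (one row per fragment):
  row 1: b11 b12 a3 b14 b15 a6 a7 b18
  row 2: a1 b22 a3 a4 a5 b26 b27 a8
  row 3: a1 b32 a3 b34 a5 b36 a7 a8
  row 4: b41 a2 a3 a4 b45 a6 b47 a8
Rows 1 and 2 agree on C; apply C→A and equate their A entries.
Rows 1 and 4 agree on C; apply C→A and equate their A entries.
Rows 1 and 4 agree on F; apply F→B and equate their B entries.
Rows 2 and 4 agree on D; apply D→C, F and equate their C, F entries.
Rows 2 and 3 agree on A, C, E; apply A, C, E→D and equate their D entries.
Rows 1 and 4 agree on B; apply B→G and equate their G entries.
Rows 1 and 2 agree on F; apply F→B and equate their B entries.
Rows 1 and 4 agree on A, F, G; apply A, F, G→E and equate their E entries.
Rows 2 and 3 agree on D; apply D→C, F and equate their C, F entries.
Rows 1 and 4 agree on A, C, E; apply A, C, E→D and equate their D entries.
Rows 1 and 2 agree on B; apply B→G and equate their G entries.
Rows 1 and 3 agree on F; apply F→B and equate their B entries.
Rows 1 and 2 agree on A, F, G; apply A, F, G→E and equate their E entries.
Row 2 is now all distinguished symbols — the join is lossless.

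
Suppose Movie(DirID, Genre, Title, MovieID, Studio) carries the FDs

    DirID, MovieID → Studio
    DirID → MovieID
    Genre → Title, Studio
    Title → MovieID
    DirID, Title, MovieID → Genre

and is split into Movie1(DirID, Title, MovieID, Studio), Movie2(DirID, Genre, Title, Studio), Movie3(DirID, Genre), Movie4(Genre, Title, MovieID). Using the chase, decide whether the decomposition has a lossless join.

Chase test. Columns are DirID, Genre, Title, MovieID, Studio; row i has aⱼ where attribute j ∈ Moviei, else bᵢⱼ.
Initial tableau (one row per fragment):
  row 1: a1 b12 a3 a4 a5
  row 2: a1 a2 a3 b24 a5
  row 3: a1 a2 b33 b34 b35
  row 4: b41 a2 a3 a4 b45
Rows 1 and 2 agree on DirID; apply DirID→MovieID and equate their MovieID entries.
Rows 1 and 3 agree on DirID; apply DirID→MovieID and equate their MovieID entries.
Rows 2 and 3 agree on Genre; apply Genre→Title, Studio and equate their Title, Studio entries.
Rows 2 and 4 agree on Genre; apply Genre→Title, Studio and equate their Title, Studio entries.
Rows 1 and 2 agree on DirID, Title, MovieID; apply DirID, Title, MovieID→Genre and equate their Genre entries.
Row 1 is now all distinguished symbols — the join is lossless.

Yes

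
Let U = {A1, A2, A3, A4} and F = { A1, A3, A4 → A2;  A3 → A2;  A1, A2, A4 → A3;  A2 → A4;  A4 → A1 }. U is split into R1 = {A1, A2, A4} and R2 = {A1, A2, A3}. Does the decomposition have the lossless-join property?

Yes

Common attributes: R1 ∩ R2 = {A1, A2}.
Closure of {A1, A2}: A2 → A4 applies, adding A4; A1, A2, A4 → A3 applies, adding A3. So (A1, A2)⁺ = {A1, A2, A3, A4}.
This closure contains every attribute of R1, so R1 ∩ R2 → R1. The join is lossless.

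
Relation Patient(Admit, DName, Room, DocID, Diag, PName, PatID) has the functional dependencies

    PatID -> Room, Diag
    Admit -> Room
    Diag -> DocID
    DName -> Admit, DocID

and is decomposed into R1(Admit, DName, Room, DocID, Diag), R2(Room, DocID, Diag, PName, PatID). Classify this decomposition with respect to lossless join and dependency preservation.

lossy but dependency-preserving

Lossless test: (Room, DocID, Diag)⁺ = {Room, DocID, Diag}, which is a superkey of neither fragment — lossy.
Dependency preservation: every FD's attributes lie within a single fragment, so each can be enforced locally — preserved.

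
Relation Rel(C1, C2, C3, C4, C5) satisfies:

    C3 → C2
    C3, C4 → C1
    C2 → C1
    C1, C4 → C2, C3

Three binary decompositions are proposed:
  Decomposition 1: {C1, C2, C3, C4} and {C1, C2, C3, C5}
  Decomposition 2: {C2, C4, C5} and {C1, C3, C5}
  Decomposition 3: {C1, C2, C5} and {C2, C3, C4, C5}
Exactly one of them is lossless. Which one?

Decomposition 3

Decomposition 1: common = {C1, C2, C3}, closure = {C1, C2, C3} → lossy.
Decomposition 2: common = {C5}, closure = {C5} → lossy.
Decomposition 3: common = {C2, C5}, closure = {C1, C2, C5} → lossless.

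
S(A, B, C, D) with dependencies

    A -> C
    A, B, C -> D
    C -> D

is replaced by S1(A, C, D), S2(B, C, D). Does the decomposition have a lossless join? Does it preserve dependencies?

Lossless test: (C, D)⁺ = {C, D}, which is a superkey of neither fragment — lossy.
Dependency preservation: A, B, C → D is not contained in any single fragment, but the restricted closure of its left-hand side across the fragments still reaches the right-hand side; the remaining FDs each lie inside some fragment. All dependencies are preserved.

lossy but dependency-preserving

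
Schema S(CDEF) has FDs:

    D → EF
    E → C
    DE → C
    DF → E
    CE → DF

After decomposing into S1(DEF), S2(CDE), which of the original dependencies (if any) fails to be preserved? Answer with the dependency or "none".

D → EF lies within S1.
E → C lies within S2.
DE → C lies within S2.
DF → E lies within S1.
CE → DF: restricted closure across fragments reaches DF.
Every dependency is enforceable on the fragments, so the decomposition is dependency-preserving.

none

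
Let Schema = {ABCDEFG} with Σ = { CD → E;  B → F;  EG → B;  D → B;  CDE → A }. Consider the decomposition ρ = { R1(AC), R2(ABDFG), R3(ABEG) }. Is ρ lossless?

No

Chase test. Columns are ABCDEFG; row i has aⱼ where attribute j ∈ Ri, else bᵢⱼ.
Initial tableau (one row per fragment):
  row 1: a1 b12 a3 b14 b15 b16 b17
  row 2: a1 a2 b23 a4 b25 a6 a7
  row 3: a1 a2 b33 b34 a5 b36 a7
Rows 2 and 3 agree on B; apply B→F and equate their F entries.
No row becomes fully distinguished — the join is lossy.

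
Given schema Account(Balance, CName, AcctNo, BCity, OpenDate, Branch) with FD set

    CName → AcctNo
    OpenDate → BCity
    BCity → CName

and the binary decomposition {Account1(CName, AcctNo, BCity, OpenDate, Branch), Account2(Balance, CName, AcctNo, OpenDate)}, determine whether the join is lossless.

Common attributes: Account1 ∩ Account2 = {CName, AcctNo, OpenDate}.
Closure of {CName, AcctNo, OpenDate}: OpenDate → BCity applies, adding BCity. So (CName, AcctNo, OpenDate)⁺ = {CName, AcctNo, BCity, OpenDate}.
The closure contains neither all of Account1 = {CName, AcctNo, BCity, OpenDate, Branch} nor all of Account2 = {Balance, CName, AcctNo, OpenDate}, so the common attributes are not a superkey of either fragment. The join is lossy.

No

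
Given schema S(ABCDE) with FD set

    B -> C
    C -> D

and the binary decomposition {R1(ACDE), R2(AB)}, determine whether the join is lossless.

Common attributes: R1 ∩ R2 = {A}.
No dependency enlarges {A}, so (A)⁺ = {A}.
The closure contains neither all of R1 = {ACDE} nor all of R2 = {AB}, so the common attributes are not a superkey of either fragment. The join is lossy.

No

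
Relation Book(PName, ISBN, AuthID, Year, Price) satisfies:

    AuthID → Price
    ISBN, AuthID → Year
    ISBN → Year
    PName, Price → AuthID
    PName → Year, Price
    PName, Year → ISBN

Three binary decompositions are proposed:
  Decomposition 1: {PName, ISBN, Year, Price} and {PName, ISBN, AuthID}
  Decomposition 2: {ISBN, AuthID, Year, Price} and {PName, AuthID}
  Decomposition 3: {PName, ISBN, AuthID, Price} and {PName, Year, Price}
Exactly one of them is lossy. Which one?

Decomposition 1: common = {PName, ISBN}, closure = {PName, ISBN, AuthID, Year, Price} → lossless.
Decomposition 2: common = {AuthID}, closure = {AuthID, Price} → lossy.
Decomposition 3: common = {PName, Price}, closure = {PName, ISBN, AuthID, Year, Price} → lossless.

Decomposition 2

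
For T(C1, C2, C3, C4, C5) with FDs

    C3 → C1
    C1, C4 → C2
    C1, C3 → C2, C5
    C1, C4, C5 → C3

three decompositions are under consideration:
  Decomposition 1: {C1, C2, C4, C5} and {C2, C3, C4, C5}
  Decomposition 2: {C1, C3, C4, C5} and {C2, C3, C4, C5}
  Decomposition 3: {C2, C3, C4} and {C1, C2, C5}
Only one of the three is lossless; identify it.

Decomposition 1: common = {C2, C4, C5}, closure = {C2, C4, C5} → lossy.
Decomposition 2: common = {C3, C4, C5}, closure = {C1, C2, C3, C4, C5} → lossless.
Decomposition 3: common = {C2}, closure = {C2} → lossy.

Decomposition 2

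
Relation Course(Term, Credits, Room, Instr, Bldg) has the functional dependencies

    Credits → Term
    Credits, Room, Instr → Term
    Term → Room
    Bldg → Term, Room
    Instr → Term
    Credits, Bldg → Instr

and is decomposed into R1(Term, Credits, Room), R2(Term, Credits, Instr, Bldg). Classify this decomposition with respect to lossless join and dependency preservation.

lossless and dependency-preserving

Lossless test: (Term, Credits)⁺ = {Term, Credits, Room}, which contains all of one fragment — lossless.
Dependency preservation: Credits, Room, Instr → Term; Bldg → Term, Room are not contained in any single fragment, but the restricted closure of each left-hand side across the fragments still reaches the right-hand side; the remaining FDs each lie inside some fragment. All dependencies are preserved.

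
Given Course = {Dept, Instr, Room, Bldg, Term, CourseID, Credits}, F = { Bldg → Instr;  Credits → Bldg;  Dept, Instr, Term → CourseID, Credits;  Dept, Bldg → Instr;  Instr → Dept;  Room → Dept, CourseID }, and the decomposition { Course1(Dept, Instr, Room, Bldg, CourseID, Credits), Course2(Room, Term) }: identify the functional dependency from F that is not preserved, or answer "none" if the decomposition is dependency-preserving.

Dept, Instr, Term → CourseID, Credits

Check Dept, Instr, Term → CourseID, Credits: no single fragment contains all of {Dept, Instr, Term, CourseID, Credits}, and the restricted closure of {Dept, Instr, Term} across the fragments never reaches {CourseID, Credits}.
Bldg → Instr is preserved.
Credits → Bldg is preserved.
Dept, Bldg → Instr is preserved.
Instr → Dept is preserved.
Room → Dept, CourseID is preserved.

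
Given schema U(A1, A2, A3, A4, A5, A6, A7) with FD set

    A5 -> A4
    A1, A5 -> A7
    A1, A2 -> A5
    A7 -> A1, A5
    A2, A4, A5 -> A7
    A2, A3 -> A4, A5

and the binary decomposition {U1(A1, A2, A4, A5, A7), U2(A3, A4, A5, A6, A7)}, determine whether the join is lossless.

Common attributes: U1 ∩ U2 = {A4, A5, A7}.
Closure of {A4, A5, A7}: A7 → A1, A5 applies, adding A1. So (A4, A5, A7)⁺ = {A1, A4, A5, A7}.
The closure contains neither all of U1 = {A1, A2, A4, A5, A7} nor all of U2 = {A3, A4, A5, A6, A7}, so the common attributes are not a superkey of either fragment. The join is lossy.

No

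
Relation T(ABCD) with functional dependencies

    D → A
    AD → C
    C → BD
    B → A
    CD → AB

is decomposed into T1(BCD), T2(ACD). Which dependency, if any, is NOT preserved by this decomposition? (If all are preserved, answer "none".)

Check B → A: no single fragment contains all of {AB}, and the restricted closure of {B} across the fragments never reaches {A}.
D → A is preserved.
AD → C is preserved.
C → BD is preserved.
CD → AB is preserved.

B → A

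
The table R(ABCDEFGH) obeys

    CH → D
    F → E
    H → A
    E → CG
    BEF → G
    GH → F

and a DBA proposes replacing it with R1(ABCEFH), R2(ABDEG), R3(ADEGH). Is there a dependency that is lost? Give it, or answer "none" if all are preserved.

CH → D

Check CH → D: no single fragment contains all of {CDH}, and the restricted closure of {CH} across the fragments never reaches {D}.
F → E is preserved.
H → A is preserved.
E → CG is preserved.
BEF → G is preserved.
GH → F is preserved.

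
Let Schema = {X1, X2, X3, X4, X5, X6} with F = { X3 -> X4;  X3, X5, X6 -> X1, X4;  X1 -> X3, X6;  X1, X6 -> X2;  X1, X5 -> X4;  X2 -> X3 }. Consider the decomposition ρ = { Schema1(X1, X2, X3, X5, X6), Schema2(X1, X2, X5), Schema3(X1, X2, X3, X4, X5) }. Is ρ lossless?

Chase test. Columns are X1, X2, X3, X4, X5, X6; row i has aⱼ where attribute j ∈ Schemai, else bᵢⱼ.
Initial tableau (one row per fragment):
  row 1: a1 a2 a3 b14 a5 a6
  row 2: a1 a2 b23 b24 a5 b26
  row 3: a1 a2 a3 a4 a5 b36
Rows 1 and 3 agree on X3; apply X3→X4 and equate their X4 entries.
Rows 1 and 2 agree on X1; apply X1→X3, X6 and equate their X3, X6 entries.
Rows 1 and 3 agree on X1; apply X1→X3, X6 and equate their X3, X6 entries.
Rows 1 and 2 agree on X1, X5; apply X1, X5→X4 and equate their X4 entries.
Row 1 is now all distinguished symbols — the join is lossless.

Yes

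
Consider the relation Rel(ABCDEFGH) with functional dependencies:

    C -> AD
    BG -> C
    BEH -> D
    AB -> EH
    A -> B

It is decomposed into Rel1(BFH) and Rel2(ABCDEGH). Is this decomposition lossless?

No

Common attributes: Rel1 ∩ Rel2 = {BH}.
No dependency enlarges {BH}, so (BH)⁺ = {BH}.
The closure contains neither all of Rel1 = {BFH} nor all of Rel2 = {ABCDEGH}, so the common attributes are not a superkey of either fragment. The join is lossy.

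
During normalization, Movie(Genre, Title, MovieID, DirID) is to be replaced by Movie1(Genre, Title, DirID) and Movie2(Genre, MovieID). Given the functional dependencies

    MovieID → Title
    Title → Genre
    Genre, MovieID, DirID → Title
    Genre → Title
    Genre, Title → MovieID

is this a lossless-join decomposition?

Common attributes: Movie1 ∩ Movie2 = {Genre}.
Closure of {Genre}: Genre → Title applies, adding Title; Genre, Title → MovieID applies, adding MovieID. So (Genre)⁺ = {Genre, Title, MovieID}.
This closure contains every attribute of Movie2, so Movie1 ∩ Movie2 → Movie2. The join is lossless.

Yes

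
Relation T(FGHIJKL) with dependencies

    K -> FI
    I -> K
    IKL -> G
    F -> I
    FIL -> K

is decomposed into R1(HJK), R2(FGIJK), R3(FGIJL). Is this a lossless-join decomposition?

No

Chase test. Columns are FGHIJKL; row i has aⱼ where attribute j ∈ Ri, else bᵢⱼ.
Initial tableau (one row per fragment):
  row 1: b11 b12 a3 b14 a5 a6 b17
  row 2: a1 a2 b23 a4 a5 a6 b27
  row 3: a1 a2 b33 a4 a5 b36 a7
Rows 1 and 2 agree on K; apply K→FI and equate their FI entries.
Rows 1 and 3 agree on I; apply I→K and equate their K entries.
No row becomes fully distinguished — the join is lossy.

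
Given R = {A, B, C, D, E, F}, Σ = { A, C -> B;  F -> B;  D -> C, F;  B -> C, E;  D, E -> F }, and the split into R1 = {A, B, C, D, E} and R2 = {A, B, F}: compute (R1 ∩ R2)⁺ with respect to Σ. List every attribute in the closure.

R1 ∩ R2 = {A, B}.
B → C, E applies, adding C, E
Closure: {A, B, C, E}.

A, B, C, E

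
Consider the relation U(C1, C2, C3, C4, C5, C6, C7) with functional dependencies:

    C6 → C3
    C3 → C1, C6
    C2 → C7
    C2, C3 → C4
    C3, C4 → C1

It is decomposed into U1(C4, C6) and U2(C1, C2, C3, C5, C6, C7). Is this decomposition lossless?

Common attributes: U1 ∩ U2 = {C6}.
Closure of {C6}: C6 → C3 applies, adding C3; C3 → C1, C6 applies, adding C1. So (C6)⁺ = {C1, C3, C6}.
The closure contains neither all of U1 = {C4, C6} nor all of U2 = {C1, C2, C3, C5, C6, C7}, so the common attributes are not a superkey of either fragment. The join is lossy.

No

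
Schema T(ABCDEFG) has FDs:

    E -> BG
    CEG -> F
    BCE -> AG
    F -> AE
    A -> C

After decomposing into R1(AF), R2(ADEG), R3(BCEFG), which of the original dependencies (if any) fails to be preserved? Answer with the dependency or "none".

A -> C

Check A → C: no single fragment contains all of {AC}, and the restricted closure of {A} across the fragments never reaches {C}.
E → BG is preserved.
CEG → F is preserved.
BCE → AG is preserved.
F → AE is preserved.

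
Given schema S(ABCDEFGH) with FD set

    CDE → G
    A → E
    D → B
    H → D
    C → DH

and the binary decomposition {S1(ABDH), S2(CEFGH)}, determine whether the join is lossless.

No

Common attributes: S1 ∩ S2 = {H}.
Closure of {H}: H → D applies, adding D; D → B applies, adding B. So (H)⁺ = {BDH}.
The closure contains neither all of S1 = {ABDH} nor all of S2 = {CEFGH}, so the common attributes are not a superkey of either fragment. The join is lossy.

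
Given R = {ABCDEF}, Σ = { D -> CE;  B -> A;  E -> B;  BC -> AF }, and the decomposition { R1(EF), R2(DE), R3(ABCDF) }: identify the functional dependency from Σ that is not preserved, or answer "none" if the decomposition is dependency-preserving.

E -> B

Check E → B: no single fragment contains all of {BE}, and the restricted closure of {E} across the fragments never reaches {B}.
D → CE is preserved.
B → A is preserved.
BC → AF is preserved.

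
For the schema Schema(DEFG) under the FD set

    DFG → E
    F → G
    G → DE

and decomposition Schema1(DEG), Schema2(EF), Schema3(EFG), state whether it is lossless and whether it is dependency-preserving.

Lossless test (chase): Rows 2 and 3 agree on F; apply F→G and equate their G entries. Rows 1 and 2 agree on G; apply G→DE and equate their DE entries. Rows 1 and 3 agree on G; apply G→DE and equate their DE entries. Row 2 is now all distinguished symbols — the join is lossless.
Dependency preservation: DFG → E is not contained in any single fragment, but the restricted closure of its left-hand side across the fragments still reaches the right-hand side; the remaining FDs each lie inside some fragment. All dependencies are preserved.

lossless and dependency-preserving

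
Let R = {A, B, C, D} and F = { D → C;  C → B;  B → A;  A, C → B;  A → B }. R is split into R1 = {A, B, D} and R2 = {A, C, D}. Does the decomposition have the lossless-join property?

Yes

Common attributes: R1 ∩ R2 = {A, D}.
Closure of {A, D}: D → C applies, adding C; C → B applies, adding B. So (A, D)⁺ = {A, B, C, D}.
This closure contains every attribute of R1, so R1 ∩ R2 → R1. The join is lossless.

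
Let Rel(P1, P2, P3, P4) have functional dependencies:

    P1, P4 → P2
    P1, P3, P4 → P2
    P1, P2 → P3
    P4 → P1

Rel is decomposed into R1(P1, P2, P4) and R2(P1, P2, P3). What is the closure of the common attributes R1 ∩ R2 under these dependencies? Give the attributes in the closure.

R1 ∩ R2 = {P1, P2}.
P1, P2 → P3 applies, adding P3
Closure: {P1, P2, P3}.

P1, P2, P3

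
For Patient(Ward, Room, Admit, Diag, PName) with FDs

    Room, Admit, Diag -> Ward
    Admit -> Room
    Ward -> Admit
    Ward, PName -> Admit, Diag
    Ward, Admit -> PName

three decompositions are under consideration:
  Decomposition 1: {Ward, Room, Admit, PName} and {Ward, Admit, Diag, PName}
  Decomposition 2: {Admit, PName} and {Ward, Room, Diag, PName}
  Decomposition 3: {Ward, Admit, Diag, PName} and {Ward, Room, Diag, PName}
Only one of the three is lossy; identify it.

Decomposition 2

Decomposition 1: common = {Ward, Admit, PName}, closure = {Ward, Room, Admit, Diag, PName} → lossless.
Decomposition 2: common = {PName}, closure = {PName} → lossy.
Decomposition 3: common = {Ward, Diag, PName}, closure = {Ward, Room, Admit, Diag, PName} → lossless.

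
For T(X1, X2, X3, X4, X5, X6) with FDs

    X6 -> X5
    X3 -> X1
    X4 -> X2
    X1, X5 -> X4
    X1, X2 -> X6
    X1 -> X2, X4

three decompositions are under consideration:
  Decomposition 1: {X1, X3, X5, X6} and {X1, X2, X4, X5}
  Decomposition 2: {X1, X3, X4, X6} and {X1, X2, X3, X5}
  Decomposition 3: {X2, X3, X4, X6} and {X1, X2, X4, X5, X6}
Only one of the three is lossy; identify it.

Decomposition 3

Decomposition 1: common = {X1, X5}, closure = {X1, X2, X4, X5, X6} → lossless.
Decomposition 2: common = {X1, X3}, closure = {X1, X2, X3, X4, X5, X6} → lossless.
Decomposition 3: common = {X2, X4, X6}, closure = {X2, X4, X5, X6} → lossy.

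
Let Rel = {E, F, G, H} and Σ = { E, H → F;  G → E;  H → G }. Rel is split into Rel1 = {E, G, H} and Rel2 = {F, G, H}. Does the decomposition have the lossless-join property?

Common attributes: Rel1 ∩ Rel2 = {G, H}.
Closure of {G, H}: G → E applies, adding E; E, H → F applies, adding F. So (G, H)⁺ = {E, F, G, H}.
This closure contains every attribute of Rel1, so Rel1 ∩ Rel2 → Rel1. The join is lossless.

Yes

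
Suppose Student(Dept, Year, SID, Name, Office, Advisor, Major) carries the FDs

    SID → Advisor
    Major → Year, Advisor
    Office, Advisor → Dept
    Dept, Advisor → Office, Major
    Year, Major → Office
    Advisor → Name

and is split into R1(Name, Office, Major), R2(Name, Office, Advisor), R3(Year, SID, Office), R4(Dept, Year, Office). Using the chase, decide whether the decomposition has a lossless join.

Chase test. Columns are Dept, Year, SID, Name, Office, Advisor, Major; row i has aⱼ where attribute j ∈ Ri, else bᵢⱼ.
Initial tableau (one row per fragment):
  row 1: b11 b12 b13 a4 a5 b16 a7
  row 2: b21 b22 b23 a4 a5 a6 b27
  row 3: b31 a2 a3 b34 a5 b36 b37
  row 4: a1 a2 b43 b44 a5 b46 b47
No row becomes fully distinguished — the join is lossy.

No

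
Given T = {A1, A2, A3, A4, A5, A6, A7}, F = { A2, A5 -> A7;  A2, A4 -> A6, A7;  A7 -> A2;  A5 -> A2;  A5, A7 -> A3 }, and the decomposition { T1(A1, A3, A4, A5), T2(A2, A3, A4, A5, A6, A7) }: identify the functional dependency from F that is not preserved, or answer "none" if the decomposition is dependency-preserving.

none

A2, A5 → A7 lies within T2.
A2, A4 → A6, A7 lies within T2.
A7 → A2 lies within T2.
A5 → A2 lies within T2.
A5, A7 → A3 lies within T2.
Every dependency is enforceable on the fragments, so the decomposition is dependency-preserving.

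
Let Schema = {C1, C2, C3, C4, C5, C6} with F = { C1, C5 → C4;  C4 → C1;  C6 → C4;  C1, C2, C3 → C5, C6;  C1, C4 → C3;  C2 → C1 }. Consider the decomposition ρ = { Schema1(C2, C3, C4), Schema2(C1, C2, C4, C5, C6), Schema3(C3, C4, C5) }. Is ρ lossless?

Chase test. Columns are C1, C2, C3, C4, C5, C6; row i has aⱼ where attribute j ∈ Schemai, else bᵢⱼ.
Initial tableau (one row per fragment):
  row 1: b11 a2 a3 a4 b15 b16
  row 2: a1 a2 b23 a4 a5 a6
  row 3: b31 b32 a3 a4 a5 b36
Rows 1 and 2 agree on C4; apply C4→C1 and equate their C1 entries.
Rows 1 and 3 agree on C4; apply C4→C1 and equate their C1 entries.
Rows 1 and 2 agree on C1, C4; apply C1, C4→C3 and equate their C3 entries.
Rows 1 and 2 agree on C1, C2, C3; apply C1, C2, C3→C5, C6 and equate their C5, C6 entries.
Row 1 is now all distinguished symbols — the join is lossless.

Yes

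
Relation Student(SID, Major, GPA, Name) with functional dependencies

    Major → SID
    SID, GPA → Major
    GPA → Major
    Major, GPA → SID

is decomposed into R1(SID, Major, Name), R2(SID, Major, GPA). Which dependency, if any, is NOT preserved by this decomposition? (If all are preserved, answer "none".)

none

Major → SID lies within R1.
SID, GPA → Major lies within R2.
GPA → Major lies within R2.
Major, GPA → SID lies within R2.
Every dependency is enforceable on the fragments, so the decomposition is dependency-preserving.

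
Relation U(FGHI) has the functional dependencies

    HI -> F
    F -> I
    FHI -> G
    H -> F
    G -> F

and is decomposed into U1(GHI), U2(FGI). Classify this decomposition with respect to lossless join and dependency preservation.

lossless and dependency-preserving

Lossless test: (GI)⁺ = {FGI}, which contains all of one fragment — lossless.
Dependency preservation: HI → F; FHI → G; H → F are not contained in any single fragment, but the restricted closure of each left-hand side across the fragments still reaches the right-hand side; the remaining FDs each lie inside some fragment. All dependencies are preserved.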